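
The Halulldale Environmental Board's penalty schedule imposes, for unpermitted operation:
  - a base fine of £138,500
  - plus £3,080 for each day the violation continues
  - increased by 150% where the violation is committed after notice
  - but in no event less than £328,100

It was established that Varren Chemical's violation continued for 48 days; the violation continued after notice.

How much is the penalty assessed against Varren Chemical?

£715,850

Per-day component: 48 × £3,080 = £147,840
Base plus per-day: £138,500 + £147,840 = £286,340
Enhancement: 150% of £286,340 = £429,510
Enhanced fine: £286,340 + £429,510 = £715,850
Minimum £328,100: £715,850 meets the minimum, no increase.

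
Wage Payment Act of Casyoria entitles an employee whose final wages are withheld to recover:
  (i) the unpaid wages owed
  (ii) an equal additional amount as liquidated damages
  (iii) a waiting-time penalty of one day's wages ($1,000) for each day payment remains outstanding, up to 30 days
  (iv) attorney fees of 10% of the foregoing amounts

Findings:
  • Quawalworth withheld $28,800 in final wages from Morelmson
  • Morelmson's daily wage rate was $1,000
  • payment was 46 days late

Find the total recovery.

Liquidated damages (equal amount): $28,800
Penalty days: min(46, 30) = 30
Waiting-time penalty: 30 × $1,000 = $30,000
Subtotal: $28,800 + $28,800 + $30,000 = $87,600
Attorney fees: 10% of $87,600 = $8,760
Total award: $87,600 + $8,760 = $96,360

$96,360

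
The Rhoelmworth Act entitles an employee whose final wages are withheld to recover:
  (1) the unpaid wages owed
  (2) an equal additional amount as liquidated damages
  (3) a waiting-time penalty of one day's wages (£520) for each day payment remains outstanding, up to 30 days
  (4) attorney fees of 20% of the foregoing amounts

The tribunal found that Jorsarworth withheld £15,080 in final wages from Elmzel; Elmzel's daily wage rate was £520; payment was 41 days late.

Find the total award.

£54,912

Liquidated damages (equal amount): £15,080
Penalty days: min(41, 30) = 30
Waiting-time penalty: 30 × £520 = £15,600
Subtotal: £15,080 + £15,080 + £15,600 = £45,760
Attorney fees: 20% of £45,760 = £9,152
Total award: £45,760 + £9,152 = £54,912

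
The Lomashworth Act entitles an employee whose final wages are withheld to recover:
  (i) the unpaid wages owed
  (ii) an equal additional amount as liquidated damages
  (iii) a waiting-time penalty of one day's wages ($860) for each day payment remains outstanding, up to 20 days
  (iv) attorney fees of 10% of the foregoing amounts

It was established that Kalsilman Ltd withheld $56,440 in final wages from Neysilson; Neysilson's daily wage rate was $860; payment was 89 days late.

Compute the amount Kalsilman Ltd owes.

Liquidated damages (equal amount): $56,440
Penalty days: min(89, 20) = 20
Waiting-time penalty: 20 × $860 = $17,200
Subtotal: $56,440 + $56,440 + $17,200 = $130,080
Attorney fees: 10% of $130,080 = $13,008
Total award: $130,080 + $13,008 = $143,088

$143,088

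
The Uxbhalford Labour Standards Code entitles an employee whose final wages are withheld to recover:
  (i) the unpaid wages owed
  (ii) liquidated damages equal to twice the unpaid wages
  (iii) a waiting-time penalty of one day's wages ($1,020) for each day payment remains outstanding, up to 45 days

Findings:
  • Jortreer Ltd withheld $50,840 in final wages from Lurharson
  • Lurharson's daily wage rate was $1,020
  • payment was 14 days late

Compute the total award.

Doubled: 2 × $50,840 = $101,680
Penalty days: min(14, 45) = 14
Waiting-time penalty: 14 × $1,020 = $14,280
Total award: $50,840 + $101,680 + $14,280 = $166,800

$166,800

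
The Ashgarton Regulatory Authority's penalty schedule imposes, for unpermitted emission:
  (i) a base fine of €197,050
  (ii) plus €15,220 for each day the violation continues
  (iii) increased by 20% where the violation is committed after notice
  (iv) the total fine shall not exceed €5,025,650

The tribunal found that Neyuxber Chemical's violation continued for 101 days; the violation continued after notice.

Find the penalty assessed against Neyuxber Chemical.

Per-day component: 101 × €15,220 = €1,537,220
Base plus per-day: €197,050 + €1,537,220 = €1,734,270
Enhancement: 20% of €1,734,270 = €346,854
Enhanced fine: €1,734,270 + €346,854 = €2,081,124
Cap at €5,025,650: €2,081,124 is within the cap, no reduction.

€2,081,124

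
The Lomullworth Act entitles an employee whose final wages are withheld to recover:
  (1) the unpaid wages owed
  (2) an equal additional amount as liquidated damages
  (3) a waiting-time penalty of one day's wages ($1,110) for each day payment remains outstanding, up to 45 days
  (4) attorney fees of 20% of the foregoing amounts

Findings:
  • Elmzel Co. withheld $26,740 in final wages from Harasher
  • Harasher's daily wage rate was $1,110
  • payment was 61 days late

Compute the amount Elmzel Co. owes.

Liquidated damages (equal amount): $26,740
Penalty days: min(61, 45) = 45
Waiting-time penalty: 45 × $1,110 = $49,950
Subtotal: $26,740 + $26,740 + $49,950 = $103,430
Attorney fees: 20% of $103,430 = $20,686
Total award: $103,430 + $20,686 = $124,116

$124,116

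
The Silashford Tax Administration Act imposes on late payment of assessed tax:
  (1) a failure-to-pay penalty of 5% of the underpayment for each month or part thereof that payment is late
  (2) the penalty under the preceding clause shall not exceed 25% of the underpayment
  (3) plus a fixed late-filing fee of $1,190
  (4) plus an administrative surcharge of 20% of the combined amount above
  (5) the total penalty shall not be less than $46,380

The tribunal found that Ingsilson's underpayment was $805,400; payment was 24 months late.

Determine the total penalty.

Accrued rate: 5% × 24 = 120%, capped at 25% → 25%
Failure-to-pay penalty: 25% of $805,400 = $201,350
Penalty before surcharge: $201,350 + $1,190 = $202,540
Administrative surcharge: 20% of $202,540 = $40,508
Total penalty: $202,540 + $40,508 = $243,048
Minimum $46,380: $243,048 meets the minimum, no increase.

$243,048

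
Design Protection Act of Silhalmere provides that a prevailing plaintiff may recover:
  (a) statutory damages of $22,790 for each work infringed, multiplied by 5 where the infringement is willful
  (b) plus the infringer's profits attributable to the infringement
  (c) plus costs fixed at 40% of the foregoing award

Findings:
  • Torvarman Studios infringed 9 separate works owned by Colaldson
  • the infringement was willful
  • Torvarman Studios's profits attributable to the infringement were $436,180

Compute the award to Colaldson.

Statutory damages: 9 × $22,790 = $205,110
Multiplied by 5: 5 × $205,110 = $1,025,550
Combined award: $1,025,550 + $436,180 = $1,461,730
Costs: 40% of $1,461,730 = $584,692
Award plus costs: $1,461,730 + $584,692 = $2,046,422

$2,046,422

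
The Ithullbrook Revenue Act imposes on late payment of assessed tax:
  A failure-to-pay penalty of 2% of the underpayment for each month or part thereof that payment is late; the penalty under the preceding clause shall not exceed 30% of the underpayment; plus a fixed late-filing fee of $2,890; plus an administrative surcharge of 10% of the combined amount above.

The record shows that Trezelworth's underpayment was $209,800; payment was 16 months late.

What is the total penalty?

Accrued rate: 2% × 16 = 32%, capped at 30% → 30%
Failure-to-pay penalty: 30% of $209,800 = $62,940
Penalty before surcharge: $62,940 + $2,890 = $65,830
Administrative surcharge: 10% of $65,830 = $6,583
Total penalty: $65,830 + $6,583 = $72,413

Penalty: $72,413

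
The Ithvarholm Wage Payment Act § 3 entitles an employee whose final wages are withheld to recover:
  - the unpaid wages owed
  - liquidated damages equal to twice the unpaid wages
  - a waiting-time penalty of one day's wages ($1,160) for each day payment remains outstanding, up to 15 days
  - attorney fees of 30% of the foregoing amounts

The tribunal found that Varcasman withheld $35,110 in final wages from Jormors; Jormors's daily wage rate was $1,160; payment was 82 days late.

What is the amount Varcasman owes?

Total award: $159,549

Doubled: 2 × $35,110 = $70,220
Penalty days: min(82, 15) = 15
Waiting-time penalty: 15 × $1,160 = $17,400
Subtotal: $35,110 + $70,220 + $17,400 = $122,730
Attorney fees: 30% of $122,730 = $36,819
Total award: $122,730 + $36,819 = $159,549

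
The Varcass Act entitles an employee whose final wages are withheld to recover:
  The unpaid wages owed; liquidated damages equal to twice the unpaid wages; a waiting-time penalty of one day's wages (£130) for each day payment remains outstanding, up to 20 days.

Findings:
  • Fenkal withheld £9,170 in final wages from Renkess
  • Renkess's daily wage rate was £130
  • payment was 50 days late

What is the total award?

Doubled: 2 × £9,170 = £18,340
Penalty days: min(50, 20) = 20
Waiting-time penalty: 20 × £130 = £2,600
Total award: £9,170 + £18,340 + £2,600 = £30,110

£30,110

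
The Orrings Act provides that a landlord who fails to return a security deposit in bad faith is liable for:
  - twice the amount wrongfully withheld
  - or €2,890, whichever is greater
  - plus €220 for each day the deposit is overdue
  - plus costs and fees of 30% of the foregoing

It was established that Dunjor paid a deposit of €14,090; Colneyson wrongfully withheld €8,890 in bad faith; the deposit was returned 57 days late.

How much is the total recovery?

Recovery: €39,416

Doubled: 2 × €8,890 = €17,780
Minimum €2,890: €17,780 meets the minimum, no increase.
Late-return penalty: 57 × €220 = €12,540
Damages plus late penalty: €17,780 + €12,540 = €30,320
Costs and fees: 30% of €30,320 = €9,096
Total recovery: €30,320 + €9,096 = €39,416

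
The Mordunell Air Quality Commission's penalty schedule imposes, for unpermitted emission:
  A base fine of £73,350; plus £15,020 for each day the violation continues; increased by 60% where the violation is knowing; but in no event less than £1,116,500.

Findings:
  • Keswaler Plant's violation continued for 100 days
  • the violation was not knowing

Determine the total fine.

£1,575,350

Per-day component: 100 × £15,020 = £1,502,000
Base plus per-day: £73,350 + £1,502,000 = £1,575,350
The violation was not knowing: no 60% increase.
Minimum £1,116,500: £1,575,350 meets the minimum, no increase.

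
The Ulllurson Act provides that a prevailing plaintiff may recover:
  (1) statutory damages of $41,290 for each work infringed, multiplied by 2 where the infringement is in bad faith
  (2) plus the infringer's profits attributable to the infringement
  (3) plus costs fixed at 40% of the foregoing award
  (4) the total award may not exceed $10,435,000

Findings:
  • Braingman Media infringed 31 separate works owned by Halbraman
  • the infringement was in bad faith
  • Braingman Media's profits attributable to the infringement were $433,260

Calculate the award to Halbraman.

Statutory damages: 31 × $41,290 = $1,279,990
Doubled: 2 × $1,279,990 = $2,559,980
Combined award: $2,559,980 + $433,260 = $2,993,240
Costs: 40% of $2,993,240 = $1,197,296
Award plus costs: $2,993,240 + $1,197,296 = $4,190,536
Cap at $10,435,000: $4,190,536 is within the cap, no reduction.

$4,190,536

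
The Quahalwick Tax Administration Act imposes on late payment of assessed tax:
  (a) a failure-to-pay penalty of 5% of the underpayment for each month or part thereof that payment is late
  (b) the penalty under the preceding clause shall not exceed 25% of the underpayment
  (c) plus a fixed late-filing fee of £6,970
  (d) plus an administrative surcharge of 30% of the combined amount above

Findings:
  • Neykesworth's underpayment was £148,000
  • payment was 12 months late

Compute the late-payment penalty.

£57,161

Accrued rate: 5% × 12 = 60%, capped at 25% → 25%
Failure-to-pay penalty: 25% of £148,000 = £37,000
Penalty before surcharge: £37,000 + £6,970 = £43,970
Administrative surcharge: 30% of £43,970 = £13,191
Total penalty: £43,970 + £13,191 = £57,161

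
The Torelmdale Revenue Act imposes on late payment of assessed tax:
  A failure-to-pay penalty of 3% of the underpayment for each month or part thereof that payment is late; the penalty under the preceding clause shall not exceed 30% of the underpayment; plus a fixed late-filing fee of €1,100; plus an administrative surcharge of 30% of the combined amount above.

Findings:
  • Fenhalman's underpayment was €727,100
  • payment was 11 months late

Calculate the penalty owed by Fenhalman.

Accrued rate: 3% × 11 = 33%, capped at 30% → 30%
Failure-to-pay penalty: 30% of €727,100 = €218,130
Penalty before surcharge: €218,130 + €1,100 = €219,230
Administrative surcharge: 30% of €219,230 = €65,769
Total penalty: €219,230 + €65,769 = €284,999

Penalty: €284,999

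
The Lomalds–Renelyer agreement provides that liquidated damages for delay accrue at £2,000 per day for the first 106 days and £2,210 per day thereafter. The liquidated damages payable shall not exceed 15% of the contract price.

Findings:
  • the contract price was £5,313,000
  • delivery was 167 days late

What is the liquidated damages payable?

Liquidated damages: £346,810

First 106 days: 106 × £2,000 = £212,000
Remaining days: (167 − 106) × £2,210 = £134,810
Accrued per-day damages: £212,000 + £134,810 = £346,810
Cap: 15% of £5,313,000 = £796,950
Cap at £796,950: £346,810 is within the cap, no reduction.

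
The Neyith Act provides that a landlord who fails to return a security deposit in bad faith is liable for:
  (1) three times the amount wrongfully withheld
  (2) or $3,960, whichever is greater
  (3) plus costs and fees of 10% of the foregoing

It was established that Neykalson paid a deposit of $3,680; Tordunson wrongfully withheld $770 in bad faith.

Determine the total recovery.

$4,356

Trebled: 3 × $770 = $2,310
Minimum $3,960: $2,310 is below the minimum → $3,960
Costs and fees: 10% of $3,960 = $396
Total recovery: $3,960 + $396 = $4,356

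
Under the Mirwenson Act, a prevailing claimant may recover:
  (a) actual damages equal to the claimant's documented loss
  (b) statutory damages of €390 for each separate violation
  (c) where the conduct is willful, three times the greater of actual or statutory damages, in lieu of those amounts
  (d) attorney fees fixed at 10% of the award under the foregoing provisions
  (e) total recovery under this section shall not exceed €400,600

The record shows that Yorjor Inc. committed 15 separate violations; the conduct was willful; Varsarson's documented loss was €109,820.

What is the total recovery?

Statutory damages: 15 × €390 = €5,850
Greater of actual damages (€109,820) or statutory damages (€5,850): €109,820
Trebled: 3 × €109,820 = €329,460
Attorney fees: 10% of €329,460 = €32,946
Total before cap: €329,460 + €32,946 = €362,406
Cap at €400,600: €362,406 is within the cap, no reduction.

€362,406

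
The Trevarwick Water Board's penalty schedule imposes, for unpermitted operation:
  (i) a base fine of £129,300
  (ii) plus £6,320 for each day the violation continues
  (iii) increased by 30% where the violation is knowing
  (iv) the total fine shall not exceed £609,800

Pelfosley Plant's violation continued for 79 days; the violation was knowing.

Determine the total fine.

£609,800

Per-day component: 79 × £6,320 = £499,280
Base plus per-day: £129,300 + £499,280 = £628,580
Enhancement: 30% of £628,580 = £188,574
Enhanced fine: £628,580 + £188,574 = £817,154
Cap at £609,800: £817,154 exceeds the cap → £609,800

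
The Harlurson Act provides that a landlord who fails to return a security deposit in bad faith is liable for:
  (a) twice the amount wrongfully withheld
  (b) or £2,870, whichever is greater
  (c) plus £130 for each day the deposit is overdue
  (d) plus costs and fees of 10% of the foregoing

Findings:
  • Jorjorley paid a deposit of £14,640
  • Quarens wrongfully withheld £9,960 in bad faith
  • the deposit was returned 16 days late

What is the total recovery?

£24,200

Doubled: 2 × £9,960 = £19,920
Minimum £2,870: £19,920 meets the minimum, no increase.
Late-return penalty: 16 × £130 = £2,080
Damages plus late penalty: £19,920 + £2,080 = £22,000
Costs and fees: 10% of £22,000 = £2,200
Total recovery: £22,000 + £2,200 = £24,200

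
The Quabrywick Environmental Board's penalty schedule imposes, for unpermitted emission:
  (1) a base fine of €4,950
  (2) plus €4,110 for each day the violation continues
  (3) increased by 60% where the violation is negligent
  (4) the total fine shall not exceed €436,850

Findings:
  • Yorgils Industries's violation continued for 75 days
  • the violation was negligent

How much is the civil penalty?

€436,850

Per-day component: 75 × €4,110 = €308,250
Base plus per-day: €4,950 + €308,250 = €313,200
Enhancement: 60% of €313,200 = €187,920
Enhanced fine: €313,200 + €187,920 = €501,120
Cap at €436,850: €501,120 exceeds the cap → €436,850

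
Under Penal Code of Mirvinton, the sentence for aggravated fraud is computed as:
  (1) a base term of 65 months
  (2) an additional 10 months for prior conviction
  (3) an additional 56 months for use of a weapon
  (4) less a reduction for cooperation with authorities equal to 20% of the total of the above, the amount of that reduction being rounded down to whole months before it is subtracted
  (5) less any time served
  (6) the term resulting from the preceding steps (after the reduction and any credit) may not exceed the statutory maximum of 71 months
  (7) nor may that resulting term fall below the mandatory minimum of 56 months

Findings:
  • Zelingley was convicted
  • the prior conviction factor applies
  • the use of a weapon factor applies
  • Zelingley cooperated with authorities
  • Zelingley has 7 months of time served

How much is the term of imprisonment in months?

71 months

Prior conviction enhancement: +10 months
Use of a weapon enhancement: +56 months
Adjusted term: 65 months + 10 months + 56 months = 131 months
Cooperation with authorities reduction: 20% of 131 months = 26 months (rounded down)
After reduction: 131 − 26 = 105 months
Less time served: 105 months − 7 months = 98 months
Cap at 71 months: 98 months exceeds the cap → 71 months
Minimum 56 months: 71 months meets the minimum, no increase.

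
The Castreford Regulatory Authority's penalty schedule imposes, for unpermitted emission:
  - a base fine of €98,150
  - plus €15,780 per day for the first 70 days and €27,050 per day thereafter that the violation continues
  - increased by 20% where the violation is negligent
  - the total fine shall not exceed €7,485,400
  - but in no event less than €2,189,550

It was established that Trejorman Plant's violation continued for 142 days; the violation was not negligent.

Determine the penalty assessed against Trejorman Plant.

First 70 days: 70 × €15,780 = €1,104,600
Remaining days: (142 − 70) × €27,050 = €1,947,600
Per-day component: €1,104,600 + €1,947,600 = €3,052,200
Base plus per-day: €98,150 + €3,052,200 = €3,150,350
The violation was not negligent: no 20% increase.
Cap at €7,485,400: €3,150,350 is within the cap, no reduction.
Minimum €2,189,550: €3,150,350 meets the minimum, no increase.

€3,150,350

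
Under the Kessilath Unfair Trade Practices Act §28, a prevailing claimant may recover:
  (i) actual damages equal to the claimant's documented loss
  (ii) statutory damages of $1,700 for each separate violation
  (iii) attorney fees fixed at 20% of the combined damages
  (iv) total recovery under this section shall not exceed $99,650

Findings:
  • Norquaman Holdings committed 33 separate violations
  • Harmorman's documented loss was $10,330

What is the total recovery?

Total recovery: $79,716

Statutory damages: 33 × $1,700 = $56,100
Combined damages: $10,330 + $56,100 = $66,430
Attorney fees: 20% of $66,430 = $13,286
Total before cap: $66,430 + $13,286 = $79,716
Cap at $99,650: $79,716 is within the cap, no reduction.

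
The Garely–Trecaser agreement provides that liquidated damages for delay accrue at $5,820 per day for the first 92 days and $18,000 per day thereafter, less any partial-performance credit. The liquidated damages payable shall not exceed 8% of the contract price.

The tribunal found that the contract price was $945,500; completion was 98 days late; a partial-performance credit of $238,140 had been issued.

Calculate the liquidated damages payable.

First 92 days: 92 × $5,820 = $535,440
Remaining days: (98 − 92) × $18,000 = $108,000
Accrued per-day damages: $535,440 + $108,000 = $643,440
Less partial-performance credit: $643,440 − $238,140 = $405,300
Cap: 8% of $945,500 = $75,640
Cap at $75,640: $405,300 exceeds the cap → $75,640

$75,640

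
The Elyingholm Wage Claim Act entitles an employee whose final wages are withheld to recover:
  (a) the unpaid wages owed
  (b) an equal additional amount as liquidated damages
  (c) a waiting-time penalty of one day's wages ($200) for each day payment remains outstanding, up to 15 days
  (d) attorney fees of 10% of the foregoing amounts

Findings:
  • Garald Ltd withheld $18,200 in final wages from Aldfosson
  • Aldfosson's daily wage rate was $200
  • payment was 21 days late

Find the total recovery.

$43,340

Liquidated damages (equal amount): $18,200
Penalty days: min(21, 15) = 15
Waiting-time penalty: 15 × $200 = $3,000
Subtotal: $18,200 + $18,200 + $3,000 = $39,400
Attorney fees: 10% of $39,400 = $3,940
Total award: $39,400 + $3,940 = $43,340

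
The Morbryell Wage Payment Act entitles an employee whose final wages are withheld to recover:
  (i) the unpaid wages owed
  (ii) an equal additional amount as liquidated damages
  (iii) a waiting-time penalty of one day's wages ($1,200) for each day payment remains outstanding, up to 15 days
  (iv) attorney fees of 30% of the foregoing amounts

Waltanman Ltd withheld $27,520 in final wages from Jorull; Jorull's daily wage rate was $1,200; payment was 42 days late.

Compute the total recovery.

Liquidated damages (equal amount): $27,520
Penalty days: min(42, 15) = 15
Waiting-time penalty: 15 × $1,200 = $18,000
Subtotal: $27,520 + $27,520 + $18,000 = $73,040
Attorney fees: 30% of $73,040 = $21,912
Total award: $73,040 + $21,912 = $94,952

$94,952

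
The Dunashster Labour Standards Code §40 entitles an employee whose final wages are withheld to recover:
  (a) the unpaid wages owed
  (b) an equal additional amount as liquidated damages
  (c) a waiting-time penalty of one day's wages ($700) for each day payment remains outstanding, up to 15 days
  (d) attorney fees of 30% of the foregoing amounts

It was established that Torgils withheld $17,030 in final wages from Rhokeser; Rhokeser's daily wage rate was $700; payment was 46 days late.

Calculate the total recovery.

Liquidated damages (equal amount): $17,030
Penalty days: min(46, 15) = 15
Waiting-time penalty: 15 × $700 = $10,500
Subtotal: $17,030 + $17,030 + $10,500 = $44,560
Attorney fees: 30% of $44,560 = $13,368
Total award: $44,560 + $13,368 = $57,928

$57,928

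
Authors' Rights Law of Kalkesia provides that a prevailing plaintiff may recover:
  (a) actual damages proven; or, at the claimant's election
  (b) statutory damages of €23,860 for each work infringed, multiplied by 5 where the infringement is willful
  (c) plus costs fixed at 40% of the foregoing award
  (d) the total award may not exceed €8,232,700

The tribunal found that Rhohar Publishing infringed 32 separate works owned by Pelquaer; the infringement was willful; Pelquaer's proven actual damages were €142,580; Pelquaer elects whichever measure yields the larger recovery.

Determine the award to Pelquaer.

Statutory damages: 32 × €23,860 = €763,520
Multiplied by 5: 5 × €763,520 = €3,817,600
Greater of actual damages (€142,580) or enhanced statutory damages (€3,817,600): €3,817,600
Costs: 40% of €3,817,600 = €1,527,040
Award plus costs: €3,817,600 + €1,527,040 = €5,344,640
Cap at €8,232,700: €5,344,640 is within the cap, no reduction.

€5,344,640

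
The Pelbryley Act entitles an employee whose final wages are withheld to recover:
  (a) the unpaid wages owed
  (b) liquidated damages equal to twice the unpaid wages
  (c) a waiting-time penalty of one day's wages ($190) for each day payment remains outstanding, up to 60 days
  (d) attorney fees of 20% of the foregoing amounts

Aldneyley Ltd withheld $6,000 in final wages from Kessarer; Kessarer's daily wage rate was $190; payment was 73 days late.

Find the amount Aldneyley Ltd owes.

Doubled: 2 × $6,000 = $12,000
Penalty days: min(73, 60) = 60
Waiting-time penalty: 60 × $190 = $11,400
Subtotal: $6,000 + $12,000 + $11,400 = $29,400
Attorney fees: 20% of $29,400 = $5,880
Total award: $29,400 + $5,880 = $35,280

$35,280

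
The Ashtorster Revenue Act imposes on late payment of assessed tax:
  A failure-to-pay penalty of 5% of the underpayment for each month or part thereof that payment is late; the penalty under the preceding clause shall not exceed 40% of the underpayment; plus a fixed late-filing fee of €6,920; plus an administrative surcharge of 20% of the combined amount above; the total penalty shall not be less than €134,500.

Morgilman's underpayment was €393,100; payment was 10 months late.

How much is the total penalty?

Accrued rate: 5% × 10 = 50%, capped at 40% → 40%
Failure-to-pay penalty: 40% of €393,100 = €157,240
Penalty before surcharge: €157,240 + €6,920 = €164,160
Administrative surcharge: 20% of €164,160 = €32,832
Total penalty: €164,160 + €32,832 = €196,992
Minimum €134,500: €196,992 meets the minimum, no increase.

Penalty: €196,992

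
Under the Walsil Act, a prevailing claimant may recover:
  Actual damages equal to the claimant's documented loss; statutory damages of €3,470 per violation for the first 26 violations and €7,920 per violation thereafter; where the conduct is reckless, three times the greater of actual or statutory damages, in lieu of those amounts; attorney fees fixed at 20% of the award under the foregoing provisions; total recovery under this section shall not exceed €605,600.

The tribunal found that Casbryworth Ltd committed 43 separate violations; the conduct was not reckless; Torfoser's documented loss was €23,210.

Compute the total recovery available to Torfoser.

€297,684

First 26 violations: 26 × €3,470 = €90,220
Remaining violations: (43 − 26) × €7,920 = €134,640
Statutory damages: €90,220 + €134,640 = €224,860
Conduct not reckless: the in-lieu enhancement does not apply.
Actual plus statutory damages: €23,210 + €224,860 = €248,070
Attorney fees: 20% of €248,070 = €49,614
Total before cap: €248,070 + €49,614 = €297,684
Cap at €605,600: €297,684 is within the cap, no reduction.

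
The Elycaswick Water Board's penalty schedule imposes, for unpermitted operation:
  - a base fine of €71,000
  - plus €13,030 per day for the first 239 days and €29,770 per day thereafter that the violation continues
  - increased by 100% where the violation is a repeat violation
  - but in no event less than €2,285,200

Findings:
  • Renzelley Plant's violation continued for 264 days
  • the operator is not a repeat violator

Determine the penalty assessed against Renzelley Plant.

First 239 days: 239 × €13,030 = €3,114,170
Remaining days: (264 − 239) × €29,770 = €744,250
Per-day component: €3,114,170 + €744,250 = €3,858,420
Base plus per-day: €71,000 + €3,858,420 = €3,929,420
The operator is not a repeat violator: no 100% increase.
Minimum €2,285,200: €3,929,420 meets the minimum, no increase.

€3,929,420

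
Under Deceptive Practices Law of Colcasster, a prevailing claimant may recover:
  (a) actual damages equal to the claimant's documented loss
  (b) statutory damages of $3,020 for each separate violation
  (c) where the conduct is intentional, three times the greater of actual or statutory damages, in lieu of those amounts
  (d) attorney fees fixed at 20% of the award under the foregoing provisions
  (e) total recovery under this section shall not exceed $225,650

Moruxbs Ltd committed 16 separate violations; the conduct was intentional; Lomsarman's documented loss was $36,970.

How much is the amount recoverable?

$173,952

Statutory damages: 16 × $3,020 = $48,320
Greater of actual damages ($36,970) or statutory damages ($48,320): $48,320
Trebled: 3 × $48,320 = $144,960
Attorney fees: 20% of $144,960 = $28,992
Total before cap: $144,960 + $28,992 = $173,952
Cap at $225,650: $173,952 is within the cap, no reduction.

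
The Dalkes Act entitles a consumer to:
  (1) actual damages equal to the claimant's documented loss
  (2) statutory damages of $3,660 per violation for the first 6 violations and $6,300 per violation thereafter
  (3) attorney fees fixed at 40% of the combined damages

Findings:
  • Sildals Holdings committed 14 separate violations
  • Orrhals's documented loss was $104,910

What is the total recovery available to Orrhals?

First 6 violations: 6 × $3,660 = $21,960
Remaining violations: (14 − 6) × $6,300 = $50,400
Statutory damages: $21,960 + $50,400 = $72,360
Combined damages: $104,910 + $72,360 = $177,270
Attorney fees: 40% of $177,270 = $70,908
Total recovery: $177,270 + $70,908 = $248,178

$248,178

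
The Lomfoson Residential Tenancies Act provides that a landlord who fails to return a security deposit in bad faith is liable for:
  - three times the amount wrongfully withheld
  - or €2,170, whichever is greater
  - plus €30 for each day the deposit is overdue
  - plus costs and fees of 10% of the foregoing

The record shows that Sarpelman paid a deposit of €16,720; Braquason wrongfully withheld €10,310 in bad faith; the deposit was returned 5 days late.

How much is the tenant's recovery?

Recovery: €34,188

Trebled: 3 × €10,310 = €30,930
Minimum €2,170: €30,930 meets the minimum, no increase.
Late-return penalty: 5 × €30 = €150
Damages plus late penalty: €30,930 + €150 = €31,080
Costs and fees: 10% of €31,080 = €3,108
Total recovery: €31,080 + €3,108 = €34,188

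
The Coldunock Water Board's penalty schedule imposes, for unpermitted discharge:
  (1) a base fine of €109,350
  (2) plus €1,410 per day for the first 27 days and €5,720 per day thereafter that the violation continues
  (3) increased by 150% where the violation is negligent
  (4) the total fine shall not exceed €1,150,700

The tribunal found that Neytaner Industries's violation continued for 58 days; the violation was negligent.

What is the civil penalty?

€811,850

First 27 days: 27 × €1,410 = €38,070
Remaining days: (58 − 27) × €5,720 = €177,320
Per-day component: €38,070 + €177,320 = €215,390
Base plus per-day: €109,350 + €215,390 = €324,740
Enhancement: 150% of €324,740 = €487,110
Enhanced fine: €324,740 + €487,110 = €811,850
Cap at €1,150,700: €811,850 is within the cap, no reduction.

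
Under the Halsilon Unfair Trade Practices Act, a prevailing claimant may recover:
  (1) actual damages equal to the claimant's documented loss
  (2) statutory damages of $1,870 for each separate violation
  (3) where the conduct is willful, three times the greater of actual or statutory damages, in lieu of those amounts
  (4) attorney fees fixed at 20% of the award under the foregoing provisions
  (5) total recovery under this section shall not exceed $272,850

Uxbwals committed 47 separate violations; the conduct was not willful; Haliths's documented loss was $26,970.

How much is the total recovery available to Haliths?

$137,832

Statutory damages: 47 × $1,870 = $87,890
Conduct not willful: the in-lieu enhancement does not apply.
Actual plus statutory damages: $26,970 + $87,890 = $114,860
Attorney fees: 20% of $114,860 = $22,972
Total before cap: $114,860 + $22,972 = $137,832
Cap at $272,850: $137,832 is within the cap, no reduction.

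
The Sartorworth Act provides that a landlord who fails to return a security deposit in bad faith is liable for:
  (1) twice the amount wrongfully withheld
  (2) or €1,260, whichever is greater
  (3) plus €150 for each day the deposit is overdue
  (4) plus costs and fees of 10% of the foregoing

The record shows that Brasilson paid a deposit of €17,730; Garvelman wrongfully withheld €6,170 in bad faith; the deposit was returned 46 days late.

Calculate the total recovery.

Doubled: 2 × €6,170 = €12,340
Minimum €1,260: €12,340 meets the minimum, no increase.
Late-return penalty: 46 × €150 = €6,900
Damages plus late penalty: €12,340 + €6,900 = €19,240
Costs and fees: 10% of €19,240 = €1,924
Total recovery: €19,240 + €1,924 = €21,164

Recovery: €21,164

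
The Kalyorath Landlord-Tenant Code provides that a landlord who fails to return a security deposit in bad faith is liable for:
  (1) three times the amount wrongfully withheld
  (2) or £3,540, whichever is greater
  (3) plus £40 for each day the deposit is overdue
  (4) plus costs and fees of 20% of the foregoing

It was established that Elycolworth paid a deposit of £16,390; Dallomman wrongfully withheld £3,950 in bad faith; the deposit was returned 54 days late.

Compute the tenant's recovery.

£16,812

Trebled: 3 × £3,950 = £11,850
Minimum £3,540: £11,850 meets the minimum, no increase.
Late-return penalty: 54 × £40 = £2,160
Damages plus late penalty: £11,850 + £2,160 = £14,010
Costs and fees: 20% of £14,010 = £2,802
Total recovery: £14,010 + £2,802 = £16,812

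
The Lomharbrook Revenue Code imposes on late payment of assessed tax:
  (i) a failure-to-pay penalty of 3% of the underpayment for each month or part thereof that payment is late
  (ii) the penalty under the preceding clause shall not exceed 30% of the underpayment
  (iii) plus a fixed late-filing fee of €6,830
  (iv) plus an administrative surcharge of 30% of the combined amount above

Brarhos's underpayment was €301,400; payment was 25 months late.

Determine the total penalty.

Accrued rate: 3% × 25 = 75%, capped at 30% → 30%
Failure-to-pay penalty: 30% of €301,400 = €90,420
Penalty before surcharge: €90,420 + €6,830 = €97,250
Administrative surcharge: 30% of €97,250 = €29,175
Total penalty: €97,250 + €29,175 = €126,425

€126,425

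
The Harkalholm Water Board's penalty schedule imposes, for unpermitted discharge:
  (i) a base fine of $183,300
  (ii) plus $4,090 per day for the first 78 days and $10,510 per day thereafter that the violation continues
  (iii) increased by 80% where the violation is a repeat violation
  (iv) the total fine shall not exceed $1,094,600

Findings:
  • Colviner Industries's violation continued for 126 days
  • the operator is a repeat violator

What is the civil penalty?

$1,094,600

First 78 days: 78 × $4,090 = $319,020
Remaining days: (126 − 78) × $10,510 = $504,480
Per-day component: $319,020 + $504,480 = $823,500
Base plus per-day: $183,300 + $823,500 = $1,006,800
Enhancement: 80% of $1,006,800 = $805,440
Enhanced fine: $1,006,800 + $805,440 = $1,812,240
Cap at $1,094,600: $1,812,240 exceeds the cap → $1,094,600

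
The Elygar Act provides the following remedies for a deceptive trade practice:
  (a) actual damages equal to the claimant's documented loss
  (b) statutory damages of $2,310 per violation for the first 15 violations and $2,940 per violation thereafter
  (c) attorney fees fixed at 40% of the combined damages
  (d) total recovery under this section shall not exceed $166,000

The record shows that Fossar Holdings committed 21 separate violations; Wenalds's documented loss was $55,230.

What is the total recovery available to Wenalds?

First 15 violations: 15 × $2,310 = $34,650
Remaining violations: (21 − 15) × $2,940 = $17,640
Statutory damages: $34,650 + $17,640 = $52,290
Combined damages: $55,230 + $52,290 = $107,520
Attorney fees: 40% of $107,520 = $43,008
Total before cap: $107,520 + $43,008 = $150,528
Cap at $166,000: $150,528 is within the cap, no reduction.

Total recovery: $150,528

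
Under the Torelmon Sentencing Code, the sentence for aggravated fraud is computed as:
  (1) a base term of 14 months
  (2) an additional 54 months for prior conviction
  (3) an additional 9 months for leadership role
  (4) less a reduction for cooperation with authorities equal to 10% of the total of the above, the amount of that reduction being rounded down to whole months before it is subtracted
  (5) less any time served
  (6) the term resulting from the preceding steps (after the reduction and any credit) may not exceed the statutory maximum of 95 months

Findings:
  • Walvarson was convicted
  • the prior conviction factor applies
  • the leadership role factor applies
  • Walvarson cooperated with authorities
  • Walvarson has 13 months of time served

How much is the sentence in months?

Prior conviction enhancement: +54 months
Leadership role enhancement: +9 months
Adjusted term: 14 months + 54 months + 9 months = 77 months
Cooperation with authorities reduction: 10% of 77 months = 7 months (rounded down)
After reduction: 77 − 7 = 70 months
Less time served: 70 months − 13 months = 57 months
Cap at 95 months: 57 months is within the cap, no reduction.

57 months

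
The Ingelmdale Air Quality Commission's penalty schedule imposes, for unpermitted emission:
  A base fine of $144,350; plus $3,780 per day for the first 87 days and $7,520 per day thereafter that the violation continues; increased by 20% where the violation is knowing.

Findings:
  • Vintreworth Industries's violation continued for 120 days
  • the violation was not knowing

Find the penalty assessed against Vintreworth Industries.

First 87 days: 87 × $3,780 = $328,860
Remaining days: (120 − 87) × $7,520 = $248,160
Per-day component: $328,860 + $248,160 = $577,020
Base plus per-day: $144,350 + $577,020 = $721,370
The violation was not knowing: no 20% increase.

$721,370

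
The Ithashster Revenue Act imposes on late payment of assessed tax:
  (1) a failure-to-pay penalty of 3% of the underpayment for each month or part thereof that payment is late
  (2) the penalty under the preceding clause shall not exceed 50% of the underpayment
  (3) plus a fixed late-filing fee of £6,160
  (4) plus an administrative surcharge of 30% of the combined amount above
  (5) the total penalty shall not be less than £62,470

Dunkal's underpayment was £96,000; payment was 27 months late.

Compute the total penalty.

£70,408

Accrued rate: 3% × 27 = 81%, capped at 50% → 50%
Failure-to-pay penalty: 50% of £96,000 = £48,000
Penalty before surcharge: £48,000 + £6,160 = £54,160
Administrative surcharge: 30% of £54,160 = £16,248
Total penalty: £54,160 + £16,248 = £70,408
Minimum £62,470: £70,408 meets the minimum, no increase.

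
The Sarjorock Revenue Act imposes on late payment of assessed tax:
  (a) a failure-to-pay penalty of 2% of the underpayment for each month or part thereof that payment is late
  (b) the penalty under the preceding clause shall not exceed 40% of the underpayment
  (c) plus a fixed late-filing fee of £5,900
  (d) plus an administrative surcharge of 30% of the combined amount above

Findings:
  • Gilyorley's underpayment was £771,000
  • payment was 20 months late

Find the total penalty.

£408,590

Accrued rate: 2% × 20 = 40%, capped at 40% → 40%
Failure-to-pay penalty: 40% of £771,000 = £308,400
Penalty before surcharge: £308,400 + £5,900 = £314,300
Administrative surcharge: 30% of £314,300 = £94,290
Total penalty: £314,300 + £94,290 = £408,590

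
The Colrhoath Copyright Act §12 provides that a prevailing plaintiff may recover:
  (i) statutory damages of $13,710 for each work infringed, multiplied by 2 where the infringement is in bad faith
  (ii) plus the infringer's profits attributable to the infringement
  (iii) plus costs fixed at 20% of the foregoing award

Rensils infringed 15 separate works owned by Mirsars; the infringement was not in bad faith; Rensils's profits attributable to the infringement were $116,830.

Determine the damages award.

Statutory damages: 15 × $13,710 = $205,650
Infringement not in bad faith: no ×2 enhancement.
Combined award: $205,650 + $116,830 = $322,480
Costs: 20% of $322,480 = $64,496
Award plus costs: $322,480 + $64,496 = $386,976

$386,976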